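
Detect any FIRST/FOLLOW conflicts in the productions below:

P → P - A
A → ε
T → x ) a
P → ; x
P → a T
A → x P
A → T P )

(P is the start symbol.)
No FIRST/FOLLOW conflicts.

Nullable non-terminals: A.
FIRST sets used below: FIRST(T) = { 'x' }

A: nullable alternative(s) A → ε; FOLLOW(A) = { $, ')', '-' }
  A → ε: FIRST \ {ε} = { } — this is the only nullable alternative, skip
  A → x P: FIRST \ {ε} = { 'x' } — disjoint from FOLLOW(A)
  A → T P ): FIRST \ {ε} = { 'x' } — disjoint from FOLLOW(A)

P, T have no nullable alternative, so no FIRST/FOLLOW check is needed there.

No FIRST/FOLLOW conflicts found.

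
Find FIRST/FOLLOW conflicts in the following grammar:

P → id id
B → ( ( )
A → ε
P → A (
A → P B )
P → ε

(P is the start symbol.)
Yes. P → A '(' with FOLLOW(P) on { '(' }; A → P B ')' with FOLLOW(A) on { '(' }

A FIRST/FOLLOW conflict occurs when a non-terminal N has a nullable alternative N → β (β ⇒* ε) and another alternative N → α with FIRST(α) ∩ FOLLOW(N) ≠ ∅: on such a lookahead the parser cannot decide between expanding α and letting N vanish via β.

Nullable non-terminals: A, P.
FIRST sets used below: FIRST(P) = { '(', 'id', ε }, FIRST(B) = { '(' }, FIRST(A) = { '(', 'id', ε }

A: nullable alternative(s) A → ε; FOLLOW(A) = { '(' }
  A → ε: FIRST \ {ε} = { } — this is the only nullable alternative, skip
  A → P B ): FIRST \ {ε} = { '(', 'id' } — overlaps FOLLOW(A) on { '(' }: CONFLICT

P: nullable alternative(s) P → ε; FOLLOW(P) = { $, '(' }
  P → id id: FIRST \ {ε} = { 'id' } — disjoint from FOLLOW(P)
  P → A (: FIRST \ {ε} = { '(', 'id' } — overlaps FOLLOW(P) on { '(' }: CONFLICT
  P → ε: FIRST \ {ε} = { } — this is the only nullable alternative, skip

B has no nullable alternative, so no FIRST/FOLLOW check is needed there.

So the grammar has 2 FIRST/FOLLOW conflicts (marked CONFLICT above).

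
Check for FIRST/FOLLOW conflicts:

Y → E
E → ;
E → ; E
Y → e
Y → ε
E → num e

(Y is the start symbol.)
Nullable non-terminals: Y.
FIRST sets used below: FIRST(E) = { ';', 'num' }

Y: nullable alternative(s) Y → ε; FOLLOW(Y) = { $ }
  Y → E: FIRST \ {ε} = { ';', 'num' } — disjoint from FOLLOW(Y)
  Y → e: FIRST \ {ε} = { 'e' } — disjoint from FOLLOW(Y)
  Y → ε: FIRST \ {ε} = { } — this is the only nullable alternative, skip

E has no nullable alternative, so no FIRST/FOLLOW check is needed there.

No FIRST/FOLLOW conflicts found.

Answer: No FIRST/FOLLOW conflicts.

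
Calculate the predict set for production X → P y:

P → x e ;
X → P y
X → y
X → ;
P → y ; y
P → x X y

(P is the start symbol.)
PREDICT(X → P y) = (FIRST(RHS) \ {ε}) ∪ (FOLLOW(X) if ε ∈ FIRST(RHS), i.e. RHS ⇒* ε)
FIRST(P) = { 'x', 'y' }
FIRST(P y) = { 'x', 'y' }
ε ∉ FIRST(P y), so FOLLOW(X) is not added.
PREDICT(X → P y) = { 'x', 'y' }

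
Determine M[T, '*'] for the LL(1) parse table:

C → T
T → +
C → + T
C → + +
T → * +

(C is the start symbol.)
To find M[T, '*'], we find productions for T where '*' is in the predict set (PREDICT(N → α) = (FIRST(α) \ {ε}) ∪ (FOLLOW(N) if α ⇒* ε)).

T → +: PREDICT = { '+' }
T → * +: PREDICT = { '*' }
  '*' is in predict set, so this production goes in M[T, '*']

M[T, '*'] = T → * +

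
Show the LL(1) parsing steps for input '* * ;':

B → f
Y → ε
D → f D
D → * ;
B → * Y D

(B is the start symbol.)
Stack is shown with the top on the left.

Stack    Input    Action
------------------------
B $      * * ; $  output B → * Y D
* Y D $  * * ; $  match '*'
Y D $    * ; $    output Y → ε
D $      * ; $    output D → * ;
* ; $    * ; $    match '*'
; $      ; $      match ';'
$        $        accept

The string is accepted.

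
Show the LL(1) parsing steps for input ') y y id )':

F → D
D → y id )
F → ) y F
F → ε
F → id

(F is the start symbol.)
LL(1) parsing maintains a stack (initially the start symbol over $) and the input. At each step: if the stack top is a terminal, match it against the current input token; if it is a non-terminal N, replace it with the RHS of M[N, lookahead] (the unique production whose predict set contains the lookahead).

Stack is shown with the top on the left.

Stack     Input         Action
------------------------------
F $       ) y y id ) $  output F → ) y F
) y F $   ) y y id ) $  match ')'
y F $     y y id ) $    match 'y'
F $       y id ) $      output F → D
D $       y id ) $      output D → y id )
y id ) $  y id ) $      match 'y'
id ) $    id ) $        match 'id'
) $       ) $           match ')'
$         $             accept

The string is accepted.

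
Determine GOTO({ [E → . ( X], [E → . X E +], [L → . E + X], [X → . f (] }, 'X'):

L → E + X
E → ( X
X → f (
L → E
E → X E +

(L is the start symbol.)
{ [E → . ( X], [E → . X E +], [E → X . E +], [X → . f (] }

GOTO(I, 'X') = CLOSURE({ [A → αX.β] : [A → α.Xβ] ∈ I, X = 'X' })

Items with dot before 'X', with the dot advanced:
  [E → . X E +] → [E → X . E +]
Closure of the advanced items:
  [E → X . E +] has the dot before E: add [E → . ( X], [E → . X E +]
  [E → . X E +] has the dot before X: add [X → . f (]

GOTO = { [E → . ( X], [E → . X E +], [E → X . E +], [X → . f (] }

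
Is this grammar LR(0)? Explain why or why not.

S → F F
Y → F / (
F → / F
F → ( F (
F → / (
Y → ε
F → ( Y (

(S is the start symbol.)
No. Shift-reduce conflict between [Y → .] and [F → . ( F (]

Augment with S' → S and build the canonical LR(0) collection (I0 = CLOSURE({[S' → . S]}), then GOTO on every symbol after a dot until no new states appear). It has 14 states:
  I0: { [F → . ( F (], [F → . ( Y (], [F → . / (], [F → . / F], [S → . F F], [S' → . S] }  — shift
  I1: { [F → ( . F (], [F → ( . Y (], [F → . ( F (], [F → . ( Y (], [F → . / (], [F → . / F], [Y → . F / (], [Y → .] }  — shift, reduce
  I2: { [F → . ( F (], [F → . ( Y (], [F → . / (], [F → . / F], [F → / . (], [F → / . F] }  — shift
  I3: { [F → . ( F (], [F → . ( Y (], [F → . / (], [F → . / F], [S → F . F] }  — shift
  I4: { [S' → S .] }  — accept
  I5: { [S → F F .] }  — reduce
  I6: { [F → ( . F (], [F → ( . Y (], [F → . ( F (], [F → . ( Y (], [F → . / (], [F → . / F], [F → / ( .], [Y → . F / (], [Y → .] }  — shift, 2 reduces
  I7: { [F → / F .] }  — reduce
  I8: { [F → ( F . (], [Y → F . / (] }  — shift
  I9: { [F → ( Y . (] }  — shift
  I10: { [F → ( Y ( .] }  — reduce
  I11: { [F → ( F ( .] }  — reduce
  I12: { [Y → F / . (] }  — shift
  I13: { [Y → F / ( .] }  — reduce

Conflict in state I1:
  Shift-reduce conflict between [Y → .] and [F → . ( F (]
So the grammar is NOT LR(0).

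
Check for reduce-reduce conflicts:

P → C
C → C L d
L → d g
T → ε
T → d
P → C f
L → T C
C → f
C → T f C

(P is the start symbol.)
A reduce-reduce conflict occurs when an LR(0) state has two complete items [A → α .] and [B → β .] — both call for a reduction, and with no lookahead the parser cannot choose between them.

Augment with P' → P and build the canonical LR(0) collection (I0 = CLOSURE({[P' → . P]}), then GOTO on every symbol after a dot until no new states appear). It has 15 states:
  I0: { [C → . C L d], [C → . T f C], [C → . f], [P → . C f], [P → . C], [P' → . P], [T → . d], [T → .] }  — shift, reduce
  I1: { [C → C . L d], [L → . T C], [L → . d g], [P → C . f], [P → C .], [T → . d], [T → .] }  — shift, 2 reduces
  I2: { [P' → P .] }  — accept
  I3: { [C → T . f C] }  — shift
  I4: { [T → d .] }  — reduce
  I5: { [C → f .] }  — reduce
  I6: { [C → . C L d], [C → . T f C], [C → . f], [C → T f . C], [T → . d], [T → .] }  — shift, reduce
  I7: { [C → C . L d], [C → T f C .], [L → . T C], [L → . d g], [T → . d], [T → .] }  — shift, 2 reduces
  I8: { [C → C L . d] }  — shift
  I9: { [C → . C L d], [C → . T f C], [C → . f], [L → T . C], [T → . d], [T → .] }  — shift, reduce
  I10: { [L → d . g], [T → d .] }  — shift, reduce
  I11: { [L → d g .] }  — reduce
  I12: { [C → C . L d], [L → . T C], [L → . d g], [L → T C .], [T → . d], [T → .] }  — shift, 2 reduces
  I13: { [C → C L d .] }  — reduce
  I14: { [P → C f .] }  — reduce

I1 contains complete items [P → C .], [T → .] — reduce-reduce conflict.
I7 contains complete items [C → T f C .], [T → .] — reduce-reduce conflict.
I12 contains complete items [L → T C .], [T → .] — reduce-reduce conflict.

Answer: Yes — I1: [P → C .] vs [T → .]; I7: [C → T f C .] vs [T → .]; I12: [L → T C .] vs [T → .]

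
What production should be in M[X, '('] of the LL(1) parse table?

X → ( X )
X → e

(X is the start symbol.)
To find M[X, '('], we find productions for X where '(' is in the predict set (PREDICT(N → α) = (FIRST(α) \ {ε}) ∪ (FOLLOW(N) if α ⇒* ε)).

X → ( X ): PREDICT = { '(' }
  '(' is in predict set, so this production goes in M[X, '(']
X → e: PREDICT = { 'e' }

M[X, '('] = X → ( X )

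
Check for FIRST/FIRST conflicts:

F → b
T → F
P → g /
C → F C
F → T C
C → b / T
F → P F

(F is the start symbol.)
Yes. F → b / F → T C on { 'b' }; F → T C / F → P F on { 'g' }; C → F C / C → b '/' T on { 'b' }

FIRST sets of the non-terminals at (or reachable through a nullable prefix from) the front of some alternative:
  FIRST(T) = { 'b', 'g' }
  FIRST(P) = { 'g' }
  FIRST(F) = { 'b', 'g' }

Productions for F:
  F → b: FIRST = { 'b' }
  F → T C: FIRST = { 'b', 'g' }
  F → P F: FIRST = { 'g' }
Productions for C:
  C → F C: FIRST = { 'b', 'g' }
  C → b / T: FIRST = { 'b' }
T, P have only one production, so no FIRST/FIRST conflict is possible there.

Conflict for F: F → b and F → T C
  Overlap: { 'b' }
Conflict for F: F → T C and F → P F
  Overlap: { 'g' }
Conflict for C: C → F C and C → b / T
  Overlap: { 'b' }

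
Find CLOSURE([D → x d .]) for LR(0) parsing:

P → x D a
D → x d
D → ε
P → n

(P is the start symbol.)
{ [D → x d .] }

Start with: [D → x d .]
The dot is at the end, so nothing is added.

CLOSURE = { [D → x d .] }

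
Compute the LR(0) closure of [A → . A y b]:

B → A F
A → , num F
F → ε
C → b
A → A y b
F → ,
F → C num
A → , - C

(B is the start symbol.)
To compute CLOSURE, for each item [A → α.Bβ] where B is a non-terminal, add [B → .γ] for all productions B → γ; repeat for the newly added items until nothing changes.

Start with: [A → . A y b]
  [A → . A y b] has the dot before A: add [A → . , num F], [A → . , - C]
No further items can be added.

CLOSURE = { [A → . , - C], [A → . , num F], [A → . A y b] }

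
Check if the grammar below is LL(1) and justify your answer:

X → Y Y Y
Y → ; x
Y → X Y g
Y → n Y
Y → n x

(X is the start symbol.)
Relevant sets:
  FIRST(X) = { ';', 'n' }

For Y:
  PREDICT(Y → ';' x) = { ';' }
  PREDICT(Y → X Y g) = { ';', 'n' }
  PREDICT(Y → n Y) = { 'n' }
  PREDICT(Y → n x) = { 'n' }
X has a single production, so nothing to check there.

Conflict found: Predict set conflict for Y: { ';' }
The grammar is NOT LL(1).

Answer: No. Predict set conflict for Y: { ';' }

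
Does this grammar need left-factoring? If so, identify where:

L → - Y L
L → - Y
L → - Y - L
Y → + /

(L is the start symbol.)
Left-factoring is needed when two productions for the same non-terminal
share a common prefix on the right-hand side.

Productions for L:
  L → - Y L
  L → - Y
  L → - Y - L

Found common prefix '- Y' in productions for L

Answer: Yes, L has productions with common prefix '- Y'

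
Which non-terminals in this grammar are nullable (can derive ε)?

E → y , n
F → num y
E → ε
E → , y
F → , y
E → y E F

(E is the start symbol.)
ε-productions: E → ε
So E is immediately nullable.
No further non-terminal can be added: every production for the remaining non-terminals contains a terminal or a non-nullable non-terminal.
Nullable = { 'E' }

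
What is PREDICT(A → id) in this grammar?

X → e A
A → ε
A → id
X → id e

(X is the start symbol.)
{ 'id' }

PREDICT(A → id) = (FIRST(RHS) \ {ε}) ∪ (FOLLOW(A) if ε ∈ FIRST(RHS), i.e. RHS ⇒* ε)
FIRST(id) = { 'id' }
ε ∉ FIRST(id), so FOLLOW(A) is not added.
PREDICT(A → id) = { 'id' }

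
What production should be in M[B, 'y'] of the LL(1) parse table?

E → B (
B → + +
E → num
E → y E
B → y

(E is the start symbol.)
B → y

To find M[B, 'y'], we find productions for B where 'y' is in the predict set (PREDICT(N → α) = (FIRST(α) \ {ε}) ∪ (FOLLOW(N) if α ⇒* ε)).

B → + +: PREDICT = { '+' }
B → y: PREDICT = { 'y' }
  'y' is in predict set, so this production goes in M[B, 'y']

M[B, 'y'] = B → y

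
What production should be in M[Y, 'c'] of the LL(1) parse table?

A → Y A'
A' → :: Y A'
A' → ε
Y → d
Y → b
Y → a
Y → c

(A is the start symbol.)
Y → c

To find M[Y, 'c'], we find productions for Y where 'c' is in the predict set (PREDICT(N → α) = (FIRST(α) \ {ε}) ∪ (FOLLOW(N) if α ⇒* ε)).

Y → d: PREDICT = { 'd' }
Y → b: PREDICT = { 'b' }
Y → a: PREDICT = { 'a' }
Y → c: PREDICT = { 'c' }
  'c' is in predict set, so this production goes in M[Y, 'c']

M[Y, 'c'] = Y → c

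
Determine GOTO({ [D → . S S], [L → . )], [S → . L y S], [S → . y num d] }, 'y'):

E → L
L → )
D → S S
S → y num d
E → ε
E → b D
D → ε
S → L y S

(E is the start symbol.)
{ [S → y . num d] }

GOTO(I, 'y') = CLOSURE({ [A → αX.β] : [A → α.Xβ] ∈ I, X = 'y' })

Items with dot before 'y', with the dot advanced:
  [S → . y num d] → [S → y . num d]
Closure adds nothing (no advanced item has the dot before a non-terminal).

GOTO = { [S → y . num d] }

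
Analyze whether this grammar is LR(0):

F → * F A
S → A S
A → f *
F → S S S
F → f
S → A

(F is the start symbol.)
A grammar is LR(0) if no state in the canonical LR(0) collection has:
  - both a shift item (dot before a terminal) and a complete item (shift-reduce conflict), or
  - two or more complete items (reduce-reduce conflict; the accept item [F' → F .] counts as a complete item here).

Augment with F' → F and build the canonical LR(0) collection (I0 = CLOSURE({[F' → . F]}), then GOTO on every symbol after a dot until no new states appear). It has 13 states:
  I0: { [A → . f *], [F → . * F A], [F → . S S S], [F → . f], [F' → . F], [S → . A S], [S → . A] }  — shift
  I1: { [A → . f *], [F → * . F A], [F → . * F A], [F → . S S S], [F → . f], [S → . A S], [S → . A] }  — shift
  I2: { [A → . f *], [S → . A S], [S → . A], [S → A . S], [S → A .] }  — shift, reduce
  I3: { [F' → F .] }  — accept
  I4: { [A → . f *], [F → S . S S], [S → . A S], [S → . A] }  — shift
  I5: { [A → f . *], [F → f .] }  — shift, reduce
  I6: { [A → f * .] }  — reduce
  I7: { [A → . f *], [F → S S . S], [S → . A S], [S → . A] }  — shift
  I8: { [A → f . *] }  — shift
  I9: { [F → S S S .] }  — reduce
  I10: { [S → A S .] }  — reduce
  I11: { [A → . f *], [F → * F . A] }  — shift
  I12: { [F → * F A .] }  — reduce

Conflict in state I2:
  Shift-reduce conflict between [S → A .] and [A → . f *]
So the grammar is NOT LR(0).

Answer: No. Shift-reduce conflict between [S → A .] and [A → . f *]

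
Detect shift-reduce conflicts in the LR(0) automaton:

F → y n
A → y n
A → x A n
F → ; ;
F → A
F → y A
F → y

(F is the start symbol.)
A shift-reduce conflict occurs when an LR(0) state has both:
  - a complete (reduce) item [A → α .] (dot at the end), and
  - a shift item [B → β . c γ] (dot before a terminal).

Augment with F' → F and build the canonical LR(0) collection (I0 = CLOSURE({[F' → . F]}), then GOTO on every symbol after a dot until no new states appear). It has 13 states:
  I0: { [A → . x A n], [A → . y n], [F → . ; ;], [F → . A], [F → . y A], [F → . y n], [F → . y], [F' → . F] }  — shift
  I1: { [F → ; . ;] }  — shift
  I2: { [F → A .] }  — reduce
  I3: { [F' → F .] }  — accept
  I4: { [A → . x A n], [A → . y n], [A → x . A n] }  — shift
  I5: { [A → . x A n], [A → . y n], [A → y . n], [F → y . A], [F → y . n], [F → y .] }  — shift, reduce
  I6: { [F → y A .] }  — reduce
  I7: { [A → y n .], [F → y n .] }  — 2 reduces
  I8: { [A → y . n] }  — shift
  I9: { [A → y n .] }  — reduce
  I10: { [A → x A . n] }  — shift
  I11: { [A → x A n .] }  — reduce
  I12: { [F → ; ; .] }  — reduce

I5 contains reduce item [F → y .] and shift items [A → . x A n], [A → . y n], [A → y . n], [F → y . n] — shift-reduce conflict.

Answer: Yes — I5: [F → y .] vs [A → . x A n]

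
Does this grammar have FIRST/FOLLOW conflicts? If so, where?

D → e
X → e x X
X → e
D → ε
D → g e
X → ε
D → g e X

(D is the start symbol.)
No FIRST/FOLLOW conflicts.

A FIRST/FOLLOW conflict occurs when a non-terminal N has a nullable alternative N → β (β ⇒* ε) and another alternative N → α with FIRST(α) ∩ FOLLOW(N) ≠ ∅: on such a lookahead the parser cannot decide between expanding α and letting N vanish via β.

Nullable non-terminals: D, X.

D: nullable alternative(s) D → ε; FOLLOW(D) = { $ }
  D → e: FIRST \ {ε} = { 'e' } — disjoint from FOLLOW(D)
  D → ε: FIRST \ {ε} = { } — this is the only nullable alternative, skip
  D → g e: FIRST \ {ε} = { 'g' } — disjoint from FOLLOW(D)
  D → g e X: FIRST \ {ε} = { 'g' } — disjoint from FOLLOW(D)

X: nullable alternative(s) X → ε; FOLLOW(X) = { $ }
  X → e x X: FIRST \ {ε} = { 'e' } — disjoint from FOLLOW(X)
  X → e: FIRST \ {ε} = { 'e' } — disjoint from FOLLOW(X)
  X → ε: FIRST \ {ε} = { } — this is the only nullable alternative, skip

No FIRST/FOLLOW conflicts found.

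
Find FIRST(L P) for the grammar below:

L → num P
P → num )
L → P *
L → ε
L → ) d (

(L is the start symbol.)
{ ')', 'num' }

FIRST sets of the non-terminals involved (from the grammar, by fixed-point iteration):
  FIRST(L) = { ')', 'num', ε }
  FIRST(P) = { 'num' }

To compute FIRST(L P), process the symbols left to right:
Symbol L is a non-terminal. Add FIRST(L) \ {ε} = { ')', 'num' }
L is nullable (ε ∈ FIRST(L)), continue to the next symbol.
Symbol P is a non-terminal. Add FIRST(P) \ {ε} = { 'num' }
P is not nullable (ε ∉ FIRST(P)), so stop here.
FIRST(L P) = { ')', 'num' }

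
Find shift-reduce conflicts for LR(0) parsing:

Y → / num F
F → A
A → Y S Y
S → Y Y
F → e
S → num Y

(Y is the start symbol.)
No shift-reduce conflicts

A shift-reduce conflict occurs when an LR(0) state has both:
  - a complete (reduce) item [A → α .] (dot at the end), and
  - a shift item [B → β . c γ] (dot before a terminal).

Augment with Y' → Y and build the canonical LR(0) collection (I0 = CLOSURE({[Y' → . Y]}), then GOTO on every symbol after a dot until no new states appear). It has 14 states:
  I0: { [Y → . / num F], [Y' → . Y] }  — shift
  I1: { [Y → / . num F] }  — shift
  I2: { [Y' → Y .] }  — accept
  I3: { [A → . Y S Y], [F → . A], [F → . e], [Y → . / num F], [Y → / num . F] }  — shift
  I4: { [F → A .] }  — reduce
  I5: { [Y → / num F .] }  — reduce
  I6: { [A → Y . S Y], [S → . Y Y], [S → . num Y], [Y → . / num F] }  — shift
  I7: { [F → e .] }  — reduce
  I8: { [A → Y S . Y], [Y → . / num F] }  — shift
  I9: { [S → Y . Y], [Y → . / num F] }  — shift
  I10: { [S → num . Y], [Y → . / num F] }  — shift
  I11: { [S → num Y .] }  — reduce
  I12: { [S → Y Y .] }  — reduce
  I13: { [A → Y S Y .] }  — reduce

No state contains both a complete item and a shift item.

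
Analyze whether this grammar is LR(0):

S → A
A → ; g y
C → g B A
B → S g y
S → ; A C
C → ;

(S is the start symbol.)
Yes, the grammar is LR(0)

Augment with S' → S and build the canonical LR(0) collection (I0 = CLOSURE({[S' → . S]}), then GOTO on every symbol after a dot until no new states appear). It has 16 states:
  I0: { [A → . ; g y], [S → . ; A C], [S → . A], [S' → . S] }  — shift
  I1: { [A → . ; g y], [A → ; . g y], [S → ; . A C] }  — shift
  I2: { [S → A .] }  — reduce
  I3: { [S' → S .] }  — accept
  I4: { [A → ; . g y] }  — shift
  I5: { [C → . ;], [C → . g B A], [S → ; A . C] }  — shift
  I6: { [A → ; g . y] }  — shift
  I7: { [A → ; g y .] }  — reduce
  I8: { [C → ; .] }  — reduce
  I9: { [S → ; A C .] }  — reduce
  I10: { [A → . ; g y], [B → . S g y], [C → g . B A], [S → . ; A C], [S → . A] }  — shift
  I11: { [A → . ; g y], [C → g B . A] }  — shift
  I12: { [B → S . g y] }  — shift
  I13: { [B → S g . y] }  — shift
  I14: { [B → S g y .] }  — reduce
  I15: { [C → g B A .] }  — reduce

Every state is either a pure shift/goto state or contains exactly one complete item and nothing to shift — no conflicts. The grammar is LR(0).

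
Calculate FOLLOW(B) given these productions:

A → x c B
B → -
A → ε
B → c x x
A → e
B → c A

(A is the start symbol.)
{ $ }

In A → x c B: B is at the end, add FOLLOW(A)

The FOLLOW sets referred to above (computed the same way, to a fixed point):
  FOLLOW(A) = { $ }

Taking the union: FOLLOW(B) = { $ }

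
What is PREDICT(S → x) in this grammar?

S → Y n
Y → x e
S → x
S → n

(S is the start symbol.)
PREDICT(S → x) = (FIRST(RHS) \ {ε}) ∪ (FOLLOW(S) if ε ∈ FIRST(RHS), i.e. RHS ⇒* ε)
FIRST(x) = { 'x' }
ε ∉ FIRST(x), so FOLLOW(S) is not added.
PREDICT(S → x) = { 'x' }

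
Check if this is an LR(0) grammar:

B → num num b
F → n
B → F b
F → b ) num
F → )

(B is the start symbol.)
Augment with B' → B and build the canonical LR(0) collection (I0 = CLOSURE({[B' → . B]}), then GOTO on every symbol after a dot until no new states appear). It has 12 states:
  I0: { [B → . F b], [B → . num num b], [B' → . B], [F → . )], [F → . b ) num], [F → . n] }  — shift
  I1: { [F → ) .] }  — reduce
  I2: { [B' → B .] }  — accept
  I3: { [B → F . b] }  — shift
  I4: { [F → b . ) num] }  — shift
  I5: { [F → n .] }  — reduce
  I6: { [B → num . num b] }  — shift
  I7: { [B → num num . b] }  — shift
  I8: { [B → num num b .] }  — reduce
  I9: { [F → b ) . num] }  — shift
  I10: { [F → b ) num .] }  — reduce
  I11: { [B → F b .] }  — reduce

Every state is either a pure shift/goto state or contains exactly one complete item and nothing to shift — no conflicts. The grammar is LR(0).

Answer: Yes, the grammar is LR(0)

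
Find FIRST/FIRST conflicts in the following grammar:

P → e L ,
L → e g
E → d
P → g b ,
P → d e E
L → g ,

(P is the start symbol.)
Productions for P:
  P → e L ,: FIRST = { 'e' }
  P → g b ,: FIRST = { 'g' }
  P → d e E: FIRST = { 'd' }
Productions for L:
  L → e g: FIRST = { 'e' }
  L → g ,: FIRST = { 'g' }
E has only one production, so no FIRST/FIRST conflict is possible there.

All alternatives of each non-terminal have pairwise disjoint FIRST sets.

Answer: No FIRST/FIRST conflicts.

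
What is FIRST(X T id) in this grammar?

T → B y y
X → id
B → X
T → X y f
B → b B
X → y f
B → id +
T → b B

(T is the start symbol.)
FIRST sets of the non-terminals involved (from the grammar, by fixed-point iteration):
  FIRST(X) = { 'id', 'y' }

To compute FIRST(X T id), process the symbols left to right:
Symbol X is a non-terminal. Add FIRST(X) \ {ε} = { 'id', 'y' }
X is not nullable (ε ∉ FIRST(X)), so stop here.
FIRST(X T id) = { 'id', 'y' }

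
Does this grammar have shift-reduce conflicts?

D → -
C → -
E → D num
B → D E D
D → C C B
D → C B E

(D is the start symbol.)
Yes — I11: [D → C C B .] vs [C → . -]

Augment with D' → D and build the canonical LR(0) collection (I0 = CLOSURE({[D' → . D]}), then GOTO on every symbol after a dot until no new states appear). It has 13 states:
  I0: { [C → . -], [D → . -], [D → . C B E], [D → . C C B], [D' → . D] }  — shift
  I1: { [C → - .], [D → - .] }  — 2 reduces
  I2: { [B → . D E D], [C → . -], [D → . -], [D → . C B E], [D → . C C B], [D → C . B E], [D → C . C B] }  — shift
  I3: { [D' → D .] }  — accept
  I4: { [C → . -], [D → . -], [D → . C B E], [D → . C C B], [D → C B . E], [E → . D num] }  — shift
  I5: { [B → . D E D], [C → . -], [D → . -], [D → . C B E], [D → . C C B], [D → C . B E], [D → C . C B], [D → C C . B] }  — shift
  I6: { [B → D . E D], [C → . -], [D → . -], [D → . C B E], [D → . C C B], [E → . D num] }  — shift
  I7: { [E → D . num] }  — shift
  I8: { [B → D E . D], [C → . -], [D → . -], [D → . C B E], [D → . C C B] }  — shift
  I9: { [B → D E D .] }  — reduce
  I10: { [E → D num .] }  — reduce
  I11: { [C → . -], [D → . -], [D → . C B E], [D → . C C B], [D → C B . E], [D → C C B .], [E → . D num] }  — shift, reduce
  I12: { [D → C B E .] }  — reduce

I11 contains reduce item [D → C C B .] and shift items [C → . -], [D → . -] — shift-reduce conflict.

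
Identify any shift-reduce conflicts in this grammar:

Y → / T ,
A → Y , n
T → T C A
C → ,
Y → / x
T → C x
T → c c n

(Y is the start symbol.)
Augment with Y' → Y and build the canonical LR(0) collection (I0 = CLOSURE({[Y' → . Y]}), then GOTO on every symbol after a dot until no new states appear). It has 17 states:
  I0: { [Y → . / T ,], [Y → . / x], [Y' → . Y] }  — shift
  I1: { [C → . ,], [T → . C x], [T → . T C A], [T → . c c n], [Y → / . T ,], [Y → / . x] }  — shift
  I2: { [Y' → Y .] }  — accept
  I3: { [C → , .] }  — reduce
  I4: { [T → C . x] }  — shift
  I5: { [C → . ,], [T → T . C A], [Y → / T . ,] }  — shift
  I6: { [T → c . c n] }  — shift
  I7: { [Y → / x .] }  — reduce
  I8: { [T → c c . n] }  — shift
  I9: { [T → c c n .] }  — reduce
  I10: { [C → , .], [Y → / T , .] }  — 2 reduces
  I11: { [A → . Y , n], [T → T C . A], [Y → . / T ,], [Y → . / x] }  — shift
  I12: { [T → T C A .] }  — reduce
  I13: { [A → Y . , n] }  — shift
  I14: { [A → Y , . n] }  — shift
  I15: { [A → Y , n .] }  — reduce
  I16: { [T → C x .] }  — reduce

No state contains both a complete item and a shift item.

Answer: No shift-reduce conflicts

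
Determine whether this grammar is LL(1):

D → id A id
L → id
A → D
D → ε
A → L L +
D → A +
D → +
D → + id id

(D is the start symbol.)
No. Predict set conflict for D: { 'id' }

Relevant sets:
  FIRST(A) = { '+', 'id', ε }
  FIRST(D) = { '+', 'id', ε }
  FIRST(L) = { 'id' }
  FOLLOW(D) = { $, '+', 'id' }
  FOLLOW(A) = { '+', 'id' }

For D:
  PREDICT(D → id A id) = { 'id' }
  PREDICT(D → ε) = { $, '+', 'id' }
  PREDICT(D → A '+') = { '+', 'id' }
  PREDICT(D → '+') = { '+' }
  PREDICT(D → '+' id id) = { '+' }
For A:
  PREDICT(A → D) = { '+', 'id' }
  PREDICT(A → L L '+') = { 'id' }
L has a single production, so nothing to check there.

Conflict found: Predict set conflict for D: { 'id' }
The grammar is NOT LL(1).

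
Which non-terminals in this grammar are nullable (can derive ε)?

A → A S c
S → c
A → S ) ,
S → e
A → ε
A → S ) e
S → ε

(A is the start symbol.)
A non-terminal is nullable if it can derive ε (the empty string): either it has an ε-production, or it has a production whose right-hand side consists entirely of nullable non-terminals.

ε-productions: A → ε, S → ε
So A, S are immediately nullable.
Every non-terminal is now nullable.
Nullable = { 'A', 'S' }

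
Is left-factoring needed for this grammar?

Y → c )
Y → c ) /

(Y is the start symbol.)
Left-factoring is needed when two productions for the same non-terminal
share a common prefix on the right-hand side.

Productions for Y:
  Y → c )
  Y → c ) /

Found common prefix 'c )' in productions for Y

Answer: Yes, Y has productions with common prefix 'c )'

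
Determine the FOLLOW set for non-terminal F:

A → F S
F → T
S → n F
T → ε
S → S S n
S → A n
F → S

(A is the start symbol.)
To compute FOLLOW(F), find every occurrence of F on a right-hand side N → α F β: add FIRST(β) \ {ε}, and if β is empty or nullable also add FOLLOW(N). Iterate to a fixed point.

In A → F S: F is followed by S, add FIRST(S) \ {ε} = { 'n' }
In S → n F: F is at the end, add FOLLOW(S)

The FOLLOW sets referred to above (computed the same way, to a fixed point):
  FOLLOW(S) = { $, 'n' }

Taking the union: FOLLOW(F) = { $, 'n' }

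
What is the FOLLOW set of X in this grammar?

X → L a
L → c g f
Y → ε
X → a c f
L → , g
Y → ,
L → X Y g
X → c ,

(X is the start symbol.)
To compute FOLLOW(X), find every occurrence of X on a right-hand side N → α X β: add FIRST(β) \ {ε}, and if β is empty or nullable also add FOLLOW(N). Iterate to a fixed point.

X is the start symbol, so $ ∈ FOLLOW(X).
In L → X Y g: X is followed by Y g, add FIRST(Y g) \ {ε} = { ',', 'g' }

Taking the union: FOLLOW(X) = { $, ',', 'g' }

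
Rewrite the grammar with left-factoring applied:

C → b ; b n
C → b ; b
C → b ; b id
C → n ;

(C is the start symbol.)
Left-factoring transforms A → αβ₁ | αβ₂ into A → αA' and A' → β₁ | β₂
(α is the longest common prefix among the alternatives). Repeat until
no nonterminal has two alternatives with a common prefix.

Round 1: C has alternatives sharing prefix 'b ; b'. Introduce C': C → b ; b C'
  Add: C' → n
  Add: C' → ε
  Add: C' → id

No remaining common prefixes — done.

Resulting grammar:
C → b ; b C'
C' → n
C' → ε
C' → id
C → n ;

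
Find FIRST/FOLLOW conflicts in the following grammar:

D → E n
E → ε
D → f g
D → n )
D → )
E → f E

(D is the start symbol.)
No FIRST/FOLLOW conflicts.

A FIRST/FOLLOW conflict occurs when a non-terminal N has a nullable alternative N → β (β ⇒* ε) and another alternative N → α with FIRST(α) ∩ FOLLOW(N) ≠ ∅: on such a lookahead the parser cannot decide between expanding α and letting N vanish via β.

Nullable non-terminals: E.

E: nullable alternative(s) E → ε; FOLLOW(E) = { 'n' }
  E → ε: FIRST \ {ε} = { } — this is the only nullable alternative, skip
  E → f E: FIRST \ {ε} = { 'f' } — disjoint from FOLLOW(E)

D has no nullable alternative, so no FIRST/FOLLOW check is needed there.

No FIRST/FOLLOW conflicts found.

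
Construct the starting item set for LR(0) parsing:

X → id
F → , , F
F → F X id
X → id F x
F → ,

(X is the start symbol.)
First, augment the grammar with X' → X
I₀ = CLOSURE({ [X' → . X] }):
  [X' → . X] has the dot before X: add [X → . id], [X → . id F x]
No further items can be added.

I₀ = { [X → . id F x], [X → . id], [X' → . X] }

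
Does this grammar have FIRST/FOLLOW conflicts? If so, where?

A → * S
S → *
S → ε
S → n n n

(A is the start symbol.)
A FIRST/FOLLOW conflict occurs when a non-terminal N has a nullable alternative N → β (β ⇒* ε) and another alternative N → α with FIRST(α) ∩ FOLLOW(N) ≠ ∅: on such a lookahead the parser cannot decide between expanding α and letting N vanish via β.

Nullable non-terminals: S.

S: nullable alternative(s) S → ε; FOLLOW(S) = { $ }
  S → *: FIRST \ {ε} = { '*' } — disjoint from FOLLOW(S)
  S → ε: FIRST \ {ε} = { } — this is the only nullable alternative, skip
  S → n n n: FIRST \ {ε} = { 'n' } — disjoint from FOLLOW(S)

A has no nullable alternative, so no FIRST/FOLLOW check is needed there.

No FIRST/FOLLOW conflicts found.

Answer: No FIRST/FOLLOW conflicts.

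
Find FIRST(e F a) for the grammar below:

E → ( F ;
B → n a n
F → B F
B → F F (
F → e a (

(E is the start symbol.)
{ 'e' }

To compute FIRST(e F a), process the symbols left to right:
Symbol e is a terminal. Add 'e' and stop.
FIRST(e F a) = { 'e' }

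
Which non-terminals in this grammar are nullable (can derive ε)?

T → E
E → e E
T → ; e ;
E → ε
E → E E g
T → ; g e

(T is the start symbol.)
{ 'E', 'T' }

ε-productions: E → ε
So E is immediately nullable.
T → E: every symbol on the right is nullable, so T is nullable too.
Every non-terminal is now nullable.
Nullable = { 'E', 'T' }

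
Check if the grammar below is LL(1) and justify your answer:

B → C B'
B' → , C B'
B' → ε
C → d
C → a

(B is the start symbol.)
Yes, the grammar is LL(1).

Relevant sets:
  FOLLOW(B') = { $ }

For B':
  PREDICT(B' → ',' C B') = { ',' }
  PREDICT(B' → ε) = { $ }
For C:
  PREDICT(C → d) = { 'd' }
  PREDICT(C → a) = { 'a' }
B has a single production, so nothing to check there.

All predict sets are disjoint. The grammar IS LL(1).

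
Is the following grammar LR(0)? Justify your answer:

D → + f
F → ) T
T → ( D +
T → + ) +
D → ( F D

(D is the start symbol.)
Yes, the grammar is LR(0)

Augment with D' → D and build the canonical LR(0) collection (I0 = CLOSURE({[D' → . D]}), then GOTO on every symbol after a dot until no new states appear). It has 15 states:
  I0: { [D → . ( F D], [D → . + f], [D' → . D] }  — shift
  I1: { [D → ( . F D], [F → . ) T] }  — shift
  I2: { [D → + . f] }  — shift
  I3: { [D' → D .] }  — accept
  I4: { [D → + f .] }  — reduce
  I5: { [F → ) . T], [T → . ( D +], [T → . + ) +] }  — shift
  I6: { [D → ( F . D], [D → . ( F D], [D → . + f] }  — shift
  I7: { [D → ( F D .] }  — reduce
  I8: { [D → . ( F D], [D → . + f], [T → ( . D +] }  — shift
  I9: { [T → + . ) +] }  — shift
  I10: { [F → ) T .] }  — reduce
  I11: { [T → + ) . +] }  — shift
  I12: { [T → + ) + .] }  — reduce
  I13: { [T → ( D . +] }  — shift
  I14: { [T → ( D + .] }  — reduce

Every state is either a pure shift/goto state or contains exactly one complete item and nothing to shift — no conflicts. The grammar is LR(0).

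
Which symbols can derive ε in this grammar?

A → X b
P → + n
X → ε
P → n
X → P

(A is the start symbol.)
{ 'X' }

A non-terminal is nullable if it can derive ε (the empty string): either it has an ε-production, or it has a production whose right-hand side consists entirely of nullable non-terminals.

ε-productions: X → ε
So X is immediately nullable.
No further non-terminal can be added: every production for the remaining non-terminals contains a terminal or a non-nullable non-terminal.
Nullable = { 'X' }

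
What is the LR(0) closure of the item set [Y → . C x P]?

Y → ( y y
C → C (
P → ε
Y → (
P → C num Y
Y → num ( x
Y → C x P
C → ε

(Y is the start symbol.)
Start with: [Y → . C x P]
  [Y → . C x P] has the dot before C: add [C → . C (], [C → .]
No further items can be added.

CLOSURE = { [C → . C (], [C → .], [Y → . C x P] }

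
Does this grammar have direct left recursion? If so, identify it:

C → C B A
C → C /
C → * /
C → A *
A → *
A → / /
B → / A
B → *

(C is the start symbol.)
C → C B A: LEFT RECURSIVE (starts with C)
C → C /: LEFT RECURSIVE (starts with C)
C → * /: starts with '*'
C → A *: starts with A
A → *: starts with '*'
A → / /: starts with '/'
B → / A: starts with '/'
B → *: starts with '*'

The grammar has direct left recursion on: C.

Answer: Yes, C is left-recursive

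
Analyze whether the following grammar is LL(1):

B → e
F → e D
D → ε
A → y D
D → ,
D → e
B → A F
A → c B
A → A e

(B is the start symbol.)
No. Predict set conflict for D: { 'e' }

Relevant sets:
  FIRST(A) = { 'c', 'y' }
  FOLLOW(D) = { $, 'e' }

For B:
  PREDICT(B → e) = { 'e' }
  PREDICT(B → A F) = { 'c', 'y' }
For D:
  PREDICT(D → ε) = { $, 'e' }
  PREDICT(D → ',') = { ',' }
  PREDICT(D → e) = { 'e' }
For A:
  PREDICT(A → y D) = { 'y' }
  PREDICT(A → c B) = { 'c' }
  PREDICT(A → A e) = { 'c', 'y' }
F has a single production, so nothing to check there.

Conflict found: Predict set conflict for D: { 'e' }
The grammar is NOT LL(1).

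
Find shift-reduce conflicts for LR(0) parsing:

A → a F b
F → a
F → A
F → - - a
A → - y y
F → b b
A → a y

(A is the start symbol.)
Augment with A' → A and build the canonical LR(0) collection (I0 = CLOSURE({[A' → . A]}), then GOTO on every symbol after a dot until no new states appear). It has 16 states:
  I0: { [A → . - y y], [A → . a F b], [A → . a y], [A' → . A] }  — shift
  I1: { [A → - . y y] }  — shift
  I2: { [A' → A .] }  — accept
  I3: { [A → . - y y], [A → . a F b], [A → . a y], [A → a . F b], [A → a . y], [F → . - - a], [F → . A], [F → . a], [F → . b b] }  — shift
  I4: { [A → - . y y], [F → - . - a] }  — shift
  I5: { [F → A .] }  — reduce
  I6: { [A → a F . b] }  — shift
  I7: { [A → . - y y], [A → . a F b], [A → . a y], [A → a . F b], [A → a . y], [F → . - - a], [F → . A], [F → . a], [F → . b b], [F → a .] }  — shift, reduce
  I8: { [F → b . b] }  — shift
  I9: { [A → a y .] }  — reduce
  I10: { [F → b b .] }  — reduce
  I11: { [A → a F b .] }  — reduce
  I12: { [F → - - . a] }  — shift
  I13: { [A → - y . y] }  — shift
  I14: { [A → - y y .] }  — reduce
  I15: { [F → - - a .] }  — reduce

I7 contains reduce item [F → a .] and shift items [A → . - y y], [A → . a F b], [A → . a y], [A → a . y], [F → . - - a], [F → . a], [F → . b b] — shift-reduce conflict.

Answer: Yes — I7: [F → a .] vs [A → . - y y]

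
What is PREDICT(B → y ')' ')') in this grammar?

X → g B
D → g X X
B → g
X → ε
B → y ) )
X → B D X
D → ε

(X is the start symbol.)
{ 'y' }

PREDICT(B → y ')' ')') = (FIRST(RHS) \ {ε}) ∪ (FOLLOW(B) if ε ∈ FIRST(RHS), i.e. RHS ⇒* ε)
FIRST(y ')' ')') = { 'y' }
ε ∉ FIRST(y ')' ')'), so FOLLOW(B) is not added.
PREDICT(B → y ')' ')') = { 'y' }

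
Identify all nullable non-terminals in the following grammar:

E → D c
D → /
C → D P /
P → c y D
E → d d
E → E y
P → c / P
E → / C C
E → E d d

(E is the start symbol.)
A non-terminal is nullable if it can derive ε (the empty string): either it has an ε-production, or it has a production whose right-hand side consists entirely of nullable non-terminals.

There are no ε-productions, so no non-terminal can derive ε.
No non-terminals are nullable.

Answer: None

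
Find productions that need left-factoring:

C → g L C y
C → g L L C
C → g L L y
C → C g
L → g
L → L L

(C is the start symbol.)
Yes, C has productions with common prefix 'g L'

Left-factoring is needed when two productions for the same non-terminal
share a common prefix on the right-hand side.

Productions for C:
  C → g L C y
  C → g L L C
  C → g L L y
  C → C g
Productions for L:
  L → g
  L → L L

Found common prefix 'g L' in productions for C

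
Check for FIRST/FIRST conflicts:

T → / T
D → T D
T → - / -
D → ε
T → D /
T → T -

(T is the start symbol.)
FIRST sets of the non-terminals at (or reachable through a nullable prefix from) the front of some alternative:
  FIRST(D) = { '-', '/', ε }
  FIRST(T) = { '-', '/' }

Productions for T:
  T → / T: FIRST = { '/' }
  T → - / -: FIRST = { '-' }
  T → D /: FIRST = { '-', '/' }
  T → T -: FIRST = { '-', '/' }
Productions for D:
  D → T D: FIRST = { '-', '/' }
  D → ε: FIRST = { ε }

Conflict for T: T → / T and T → D /
  Overlap: { '/' }
Conflict for T: T → / T and T → T -
  Overlap: { '/' }
Conflict for T: T → - / - and T → D /
  Overlap: { '-' }
Conflict for T: T → - / - and T → T -
  Overlap: { '-' }
Conflict for T: T → D / and T → T -
  Overlap: { '-', '/' }

Answer: Yes. T → '/' T / T → D '/' on { '/' }; T → '/' T / T → T '-' on { '/' }; T → '-' '/' '-' / T → D '/' on { '-' }; T → '-' '/' '-' / T → T '-' on { '-' }; T → D '/' / T → T '-' on { '-', '/' }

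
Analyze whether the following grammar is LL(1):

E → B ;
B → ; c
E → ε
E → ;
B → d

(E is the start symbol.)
A grammar is LL(1) if for each non-terminal N with multiple productions, the predict sets of those productions are pairwise disjoint, where PREDICT(N → α) = (FIRST(α) \ {ε}) ∪ (FOLLOW(N) if α ⇒* ε).

Relevant sets:
  FIRST(B) = { ';', 'd' }
  FOLLOW(E) = { $ }

For E:
  PREDICT(E → B ';') = { ';', 'd' }
  PREDICT(E → ε) = { $ }
  PREDICT(E → ';') = { ';' }
For B:
  PREDICT(B → ';' c) = { ';' }
  PREDICT(B → d) = { 'd' }

Conflict found: Predict set conflict for E: { ';' }
The grammar is NOT LL(1).

Answer: No. Predict set conflict for E: { ';' }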